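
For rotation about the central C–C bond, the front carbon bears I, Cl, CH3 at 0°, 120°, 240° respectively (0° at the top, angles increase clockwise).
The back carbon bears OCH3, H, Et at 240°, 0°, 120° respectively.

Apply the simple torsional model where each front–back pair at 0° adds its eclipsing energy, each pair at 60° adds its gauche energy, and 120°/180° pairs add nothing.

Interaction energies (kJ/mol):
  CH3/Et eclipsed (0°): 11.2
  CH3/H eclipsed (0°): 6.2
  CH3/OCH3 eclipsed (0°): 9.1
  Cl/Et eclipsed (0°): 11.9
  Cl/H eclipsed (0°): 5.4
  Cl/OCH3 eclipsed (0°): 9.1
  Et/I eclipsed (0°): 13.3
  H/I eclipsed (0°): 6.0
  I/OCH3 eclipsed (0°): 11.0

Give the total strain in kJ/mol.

27.0 kJ/mol

This conformer is eclipsed. I at 0° is eclipsed with H at 0° (6.0); Cl at 120° is eclipsed with Et at 120° (11.9); CH3 at 240° is eclipsed with OCH3 at 240° (9.1). Total 27.0 kJ/mol.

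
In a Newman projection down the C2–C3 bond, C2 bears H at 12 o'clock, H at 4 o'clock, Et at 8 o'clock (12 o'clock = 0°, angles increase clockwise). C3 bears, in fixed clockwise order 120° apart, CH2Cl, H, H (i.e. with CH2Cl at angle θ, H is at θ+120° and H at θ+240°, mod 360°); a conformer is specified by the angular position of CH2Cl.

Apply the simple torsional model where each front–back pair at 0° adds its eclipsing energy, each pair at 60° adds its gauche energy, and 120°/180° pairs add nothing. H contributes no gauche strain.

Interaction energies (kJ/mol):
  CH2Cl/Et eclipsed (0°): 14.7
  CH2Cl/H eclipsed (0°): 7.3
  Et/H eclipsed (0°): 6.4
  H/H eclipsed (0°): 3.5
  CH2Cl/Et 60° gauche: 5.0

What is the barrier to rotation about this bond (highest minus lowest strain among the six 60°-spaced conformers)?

21.7 kJ/mol

CH2Cl at 0° (eclipsed): H(0°)/CH2Cl(0°) eclipsed 7.3; H(120°)/H(120°) eclipsed 3.5; Et(240°)/H(240°) eclipsed 6.4 → 17.2 kJ/mol.
CH2Cl at 60° (staggered): no non-H gauche contacts → 0.0 kJ/mol.
CH2Cl at 120° (eclipsed): H(0°)/H(0°) eclipsed 3.5; H(120°)/CH2Cl(120°) eclipsed 7.3; Et(240°)/H(240°) eclipsed 6.4 → 17.2 kJ/mol.
CH2Cl at 180° (staggered): Et(240°)/CH2Cl(180°) gauche 5.0 → 5.0 kJ/mol.
CH2Cl at 240° (eclipsed): H(0°)/H(0°) eclipsed 3.5; H(120°)/H(120°) eclipsed 3.5; Et(240°)/CH2Cl(240°) eclipsed 14.7 → 21.7 kJ/mol.
CH2Cl at 300° (staggered): Et(240°)/CH2Cl(300°) gauche 5.0 → 5.0 kJ/mol.
Max at 240° (21.7 kJ/mol), min at 60° (0.0 kJ/mol); barrier = 21.7 kJ/mol.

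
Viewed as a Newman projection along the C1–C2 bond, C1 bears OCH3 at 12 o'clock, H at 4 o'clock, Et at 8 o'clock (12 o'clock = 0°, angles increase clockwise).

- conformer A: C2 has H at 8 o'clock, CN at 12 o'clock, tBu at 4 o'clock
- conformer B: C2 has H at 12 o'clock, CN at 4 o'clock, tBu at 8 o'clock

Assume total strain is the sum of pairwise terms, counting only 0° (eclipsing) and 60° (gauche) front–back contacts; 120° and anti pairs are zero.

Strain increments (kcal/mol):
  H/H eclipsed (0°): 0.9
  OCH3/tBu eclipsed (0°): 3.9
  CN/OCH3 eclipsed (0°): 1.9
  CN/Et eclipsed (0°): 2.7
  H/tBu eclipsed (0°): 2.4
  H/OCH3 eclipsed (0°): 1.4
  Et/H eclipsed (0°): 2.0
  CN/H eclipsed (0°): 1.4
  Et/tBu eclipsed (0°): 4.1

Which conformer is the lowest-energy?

A

A is eclipsed. OCH3 at 0° is eclipsed with CN at 0° (1.9); H at 120° is eclipsed with tBu at 120° (2.4); Et at 240° is eclipsed with H at 240° (2.0). Total 6.3 kcal/mol.
B is eclipsed. OCH3 at 0° is eclipsed with H at 0° (1.4); H at 120° is eclipsed with CN at 120° (1.4); Et at 240° is eclipsed with tBu at 240° (4.1). Total 6.9 kcal/mol.
A has the lowest total (6.3 kcal/mol).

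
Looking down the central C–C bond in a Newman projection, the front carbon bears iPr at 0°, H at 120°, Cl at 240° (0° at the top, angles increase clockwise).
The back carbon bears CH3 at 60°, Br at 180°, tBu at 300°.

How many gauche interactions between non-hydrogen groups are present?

Non-H gauche pairs: iPr(0°)/CH3(60°); iPr(0°)/tBu(300°); Cl(240°)/Br(180°); Cl(240°)/tBu(300°) — 4 interactions.

4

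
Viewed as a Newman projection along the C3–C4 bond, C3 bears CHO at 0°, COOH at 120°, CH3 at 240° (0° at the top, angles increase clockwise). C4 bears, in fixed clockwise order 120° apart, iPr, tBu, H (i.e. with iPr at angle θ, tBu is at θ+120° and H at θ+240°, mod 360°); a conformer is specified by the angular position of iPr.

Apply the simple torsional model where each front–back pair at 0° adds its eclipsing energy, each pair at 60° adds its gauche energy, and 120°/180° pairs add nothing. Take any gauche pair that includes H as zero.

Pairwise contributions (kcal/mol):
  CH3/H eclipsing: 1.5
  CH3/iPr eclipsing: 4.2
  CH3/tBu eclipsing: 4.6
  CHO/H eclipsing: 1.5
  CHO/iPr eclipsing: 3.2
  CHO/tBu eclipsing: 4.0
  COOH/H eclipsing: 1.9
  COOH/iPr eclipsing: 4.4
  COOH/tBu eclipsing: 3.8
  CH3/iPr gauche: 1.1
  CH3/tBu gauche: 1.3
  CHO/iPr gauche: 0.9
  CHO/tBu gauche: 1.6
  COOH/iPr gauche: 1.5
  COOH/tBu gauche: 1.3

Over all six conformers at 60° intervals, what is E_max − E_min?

iPr at 0° (eclipsed): CHO–iPr eclipsed, COOH–tBu eclipsed, CH3–H eclipsed; 3.2 + 3.8 + 1.5 = 8.5 kcal/mol.
iPr at 60° (staggered): CHO–iPr gauche, COOH–iPr gauche, COOH–tBu gauche, CH3–tBu gauche; 0.9 + 1.5 + 1.3 + 1.3 = 5.0 kcal/mol.
iPr at 120° (eclipsed): CHO–H eclipsed, COOH–iPr eclipsed, CH3–tBu eclipsed; 1.5 + 4.4 + 4.6 = 10.5 kcal/mol.
iPr at 180° (staggered): CHO–tBu gauche, COOH–iPr gauche, CH3–iPr gauche, CH3–tBu gauche; 1.6 + 1.5 + 1.1 + 1.3 = 5.5 kcal/mol.
iPr at 240° (eclipsed): CHO–tBu eclipsed, COOH–H eclipsed, CH3–iPr eclipsed; 4.0 + 1.9 + 4.2 = 10.1 kcal/mol.
iPr at 300° (staggered): CHO–iPr gauche, CHO–tBu gauche, COOH–tBu gauche, CH3–iPr gauche; 0.9 + 1.6 + 1.3 + 1.1 = 4.9 kcal/mol.
Max at 120° (10.5 kcal/mol), min at 300° (4.9 kcal/mol); barrier = 5.6 kcal/mol.

5.6 kcal/mol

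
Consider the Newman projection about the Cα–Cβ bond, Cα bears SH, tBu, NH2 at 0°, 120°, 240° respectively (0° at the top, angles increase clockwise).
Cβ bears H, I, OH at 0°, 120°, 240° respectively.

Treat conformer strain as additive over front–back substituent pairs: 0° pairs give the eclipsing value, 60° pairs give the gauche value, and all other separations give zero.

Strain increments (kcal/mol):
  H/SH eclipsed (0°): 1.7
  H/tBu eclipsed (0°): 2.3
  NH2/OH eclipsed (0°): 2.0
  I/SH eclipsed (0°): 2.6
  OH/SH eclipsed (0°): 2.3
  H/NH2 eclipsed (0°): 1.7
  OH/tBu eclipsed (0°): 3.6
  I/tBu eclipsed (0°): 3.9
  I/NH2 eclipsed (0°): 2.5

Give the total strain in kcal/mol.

This conformer is eclipsed. SH at 0° is eclipsed with H at 0° (1.7); tBu at 120° is eclipsed with I at 120° (3.9); NH2 at 240° is eclipsed with OH at 240° (2.0). Total 7.6 kcal/mol.

7.6 kcal/mol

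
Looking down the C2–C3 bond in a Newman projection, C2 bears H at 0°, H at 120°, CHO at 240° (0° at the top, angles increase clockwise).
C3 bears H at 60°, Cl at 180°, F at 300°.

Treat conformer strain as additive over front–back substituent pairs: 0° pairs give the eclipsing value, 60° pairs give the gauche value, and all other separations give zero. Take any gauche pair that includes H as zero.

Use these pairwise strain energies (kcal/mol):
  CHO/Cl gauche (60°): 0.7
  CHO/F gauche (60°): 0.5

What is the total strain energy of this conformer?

1.2 kcal/mol

This conformer (staggered): CHO–Cl gauche, CHO–F gauche; 0.7 + 0.5 = 1.2 kcal/mol.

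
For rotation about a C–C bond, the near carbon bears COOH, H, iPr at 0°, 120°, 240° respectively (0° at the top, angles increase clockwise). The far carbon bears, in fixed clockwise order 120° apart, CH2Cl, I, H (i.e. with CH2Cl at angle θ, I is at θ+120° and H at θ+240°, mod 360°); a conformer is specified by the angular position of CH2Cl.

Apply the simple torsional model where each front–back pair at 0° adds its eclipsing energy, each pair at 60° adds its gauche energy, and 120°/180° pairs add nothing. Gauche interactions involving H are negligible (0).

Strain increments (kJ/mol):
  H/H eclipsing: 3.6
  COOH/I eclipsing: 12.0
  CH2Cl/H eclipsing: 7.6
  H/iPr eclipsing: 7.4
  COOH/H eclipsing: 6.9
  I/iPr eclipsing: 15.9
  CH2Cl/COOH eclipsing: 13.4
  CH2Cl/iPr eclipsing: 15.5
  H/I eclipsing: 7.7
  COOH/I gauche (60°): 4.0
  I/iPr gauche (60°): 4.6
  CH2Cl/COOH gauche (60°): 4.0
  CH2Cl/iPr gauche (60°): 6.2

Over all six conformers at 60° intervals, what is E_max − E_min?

22.5 kJ/mol

CH2Cl at 0° is eclipsed. COOH at 0° is eclipsed with CH2Cl at 0° (13.4); H at 120° is eclipsed with I at 120° (7.7); iPr at 240° is eclipsed with H at 240° (7.4). Total 28.5 kJ/mol.
CH2Cl at 60° is staggered. COOH at 0° is gauche with CH2Cl at 60° (4.0); iPr at 240° is gauche with I at 180° (4.6). Total 8.6 kJ/mol.
CH2Cl at 120° is eclipsed. COOH at 0° is eclipsed with H at 0° (6.9); H at 120° is eclipsed with CH2Cl at 120° (7.6); iPr at 240° is eclipsed with I at 240° (15.9). Total 30.4 kJ/mol.
CH2Cl at 180° is staggered. COOH at 0° is gauche with I at 300° (4.0); iPr at 240° is gauche with CH2Cl at 180° (6.2); iPr at 240° is gauche with I at 300° (4.6). Total 14.8 kJ/mol.
CH2Cl at 240° is eclipsed. COOH at 0° is eclipsed with I at 0° (12.0); H at 120° is eclipsed with H at 120° (3.6); iPr at 240° is eclipsed with CH2Cl at 240° (15.5). Total 31.1 kJ/mol.
CH2Cl at 300° is staggered. COOH at 0° is gauche with CH2Cl at 300° (4.0); COOH at 0° is gauche with I at 60° (4.0); iPr at 240° is gauche with CH2Cl at 300° (6.2). Total 14.2 kJ/mol.
Max at 240° (31.1 kJ/mol), min at 60° (8.6 kJ/mol); barrier = 22.5 kJ/mol.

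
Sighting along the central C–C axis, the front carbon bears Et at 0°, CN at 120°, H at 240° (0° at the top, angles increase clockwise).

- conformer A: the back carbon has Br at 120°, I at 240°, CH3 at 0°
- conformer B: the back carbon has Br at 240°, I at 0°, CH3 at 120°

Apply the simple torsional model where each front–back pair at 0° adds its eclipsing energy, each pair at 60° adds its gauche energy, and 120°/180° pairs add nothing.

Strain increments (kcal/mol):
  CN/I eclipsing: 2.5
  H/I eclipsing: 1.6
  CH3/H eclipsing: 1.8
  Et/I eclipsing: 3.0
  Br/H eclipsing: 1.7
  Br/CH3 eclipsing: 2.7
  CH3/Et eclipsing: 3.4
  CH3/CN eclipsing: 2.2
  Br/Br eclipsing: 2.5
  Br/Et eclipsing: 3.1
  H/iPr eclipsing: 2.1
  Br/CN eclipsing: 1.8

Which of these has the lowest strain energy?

A

A (eclipsed): Et–CH3 eclipsed, CN–Br eclipsed, H–I eclipsed; 3.4 + 1.8 + 1.6 = 6.8 kcal/mol.
B (eclipsed): Et–I eclipsed, CN–CH3 eclipsed, H–Br eclipsed; 3.0 + 2.2 + 1.7 = 6.9 kcal/mol.
A has the lowest total (6.8 kcal/mol).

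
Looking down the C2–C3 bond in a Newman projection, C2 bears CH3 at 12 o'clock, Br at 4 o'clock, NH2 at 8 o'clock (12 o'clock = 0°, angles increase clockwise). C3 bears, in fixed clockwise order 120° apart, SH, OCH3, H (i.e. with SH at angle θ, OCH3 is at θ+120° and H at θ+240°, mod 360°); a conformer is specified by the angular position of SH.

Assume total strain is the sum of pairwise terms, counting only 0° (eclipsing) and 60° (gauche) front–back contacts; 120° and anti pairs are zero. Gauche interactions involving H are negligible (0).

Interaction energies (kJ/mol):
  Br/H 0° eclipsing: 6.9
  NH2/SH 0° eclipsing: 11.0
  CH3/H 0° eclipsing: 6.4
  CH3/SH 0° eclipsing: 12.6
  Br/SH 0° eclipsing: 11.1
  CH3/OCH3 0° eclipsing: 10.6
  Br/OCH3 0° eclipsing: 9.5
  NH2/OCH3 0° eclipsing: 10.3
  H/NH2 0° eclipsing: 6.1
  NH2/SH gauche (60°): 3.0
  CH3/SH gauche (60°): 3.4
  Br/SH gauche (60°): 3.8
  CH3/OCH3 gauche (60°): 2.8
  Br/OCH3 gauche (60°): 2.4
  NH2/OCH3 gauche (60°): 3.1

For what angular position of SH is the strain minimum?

SH at 0° (eclipsed): CH3–SH eclipsed, Br–OCH3 eclipsed, NH2–H eclipsed; 12.6 + 9.5 + 6.1 = 28.2 kJ/mol.
SH at 60° (staggered): CH3–SH gauche, Br–SH gauche, Br–OCH3 gauche, NH2–OCH3 gauche; 3.4 + 3.8 + 2.4 + 3.1 = 12.7 kJ/mol.
SH at 120° (eclipsed): CH3–H eclipsed, Br–SH eclipsed, NH2–OCH3 eclipsed; 6.4 + 11.1 + 10.3 = 27.8 kJ/mol.
SH at 180° (staggered): CH3–OCH3 gauche, Br–SH gauche, NH2–SH gauche, NH2–OCH3 gauche; 2.8 + 3.8 + 3.0 + 3.1 = 12.7 kJ/mol.
SH at 240° (eclipsed): CH3–OCH3 eclipsed, Br–H eclipsed, NH2–SH eclipsed; 10.6 + 6.9 + 11.0 = 28.5 kJ/mol.
SH at 300° (staggered): CH3–SH gauche, CH3–OCH3 gauche, Br–OCH3 gauche, NH2–SH gauche; 3.4 + 2.8 + 2.4 + 3.0 = 11.6 kJ/mol.
The minimum (11.6 kJ/mol) occurs with SH at 300°.

300°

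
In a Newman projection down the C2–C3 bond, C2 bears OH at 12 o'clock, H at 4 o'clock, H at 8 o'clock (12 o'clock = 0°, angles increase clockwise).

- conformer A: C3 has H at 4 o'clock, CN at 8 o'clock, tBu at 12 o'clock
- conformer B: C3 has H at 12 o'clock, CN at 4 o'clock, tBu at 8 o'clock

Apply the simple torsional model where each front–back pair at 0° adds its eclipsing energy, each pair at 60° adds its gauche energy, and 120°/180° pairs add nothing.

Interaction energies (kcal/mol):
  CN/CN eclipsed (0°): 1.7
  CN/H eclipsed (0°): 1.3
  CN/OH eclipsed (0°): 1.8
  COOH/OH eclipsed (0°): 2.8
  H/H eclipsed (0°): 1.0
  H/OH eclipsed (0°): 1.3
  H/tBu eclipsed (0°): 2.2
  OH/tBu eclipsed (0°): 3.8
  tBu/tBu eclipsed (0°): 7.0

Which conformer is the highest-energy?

A (eclipsed): OH(0°)/tBu(0°) eclipsed 3.8; H(120°)/H(120°) eclipsed 1.0; H(240°)/CN(240°) eclipsed 1.3 → 6.1 kcal/mol.
B (eclipsed): OH(0°)/H(0°) eclipsed 1.3; H(120°)/CN(120°) eclipsed 1.3; H(240°)/tBu(240°) eclipsed 2.2 → 4.8 kcal/mol.
A has the highest total (6.1 kcal/mol).

A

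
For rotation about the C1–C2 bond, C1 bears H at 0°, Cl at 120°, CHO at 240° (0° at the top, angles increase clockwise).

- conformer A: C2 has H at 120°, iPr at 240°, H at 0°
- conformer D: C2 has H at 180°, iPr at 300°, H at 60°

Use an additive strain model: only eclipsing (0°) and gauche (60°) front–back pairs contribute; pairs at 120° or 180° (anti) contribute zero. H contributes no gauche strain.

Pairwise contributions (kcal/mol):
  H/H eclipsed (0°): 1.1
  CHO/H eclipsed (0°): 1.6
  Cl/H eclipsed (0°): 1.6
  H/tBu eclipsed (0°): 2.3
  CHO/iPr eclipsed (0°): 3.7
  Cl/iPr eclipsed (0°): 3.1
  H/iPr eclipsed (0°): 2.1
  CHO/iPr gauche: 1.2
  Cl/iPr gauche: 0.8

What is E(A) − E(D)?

A is eclipsed. H at 0° is eclipsed with H at 0° (1.1); Cl at 120° is eclipsed with H at 120° (1.6); CHO at 240° is eclipsed with iPr at 240° (3.7). Total 6.4 kcal/mol.
D is staggered. CHO at 240° is gauche with iPr at 300° (1.2). Total 1.2 kcal/mol.
E(A) − E(D) = 6.4 − 1.2 = +5.2 kcal/mol.

+5.2 kcal/mol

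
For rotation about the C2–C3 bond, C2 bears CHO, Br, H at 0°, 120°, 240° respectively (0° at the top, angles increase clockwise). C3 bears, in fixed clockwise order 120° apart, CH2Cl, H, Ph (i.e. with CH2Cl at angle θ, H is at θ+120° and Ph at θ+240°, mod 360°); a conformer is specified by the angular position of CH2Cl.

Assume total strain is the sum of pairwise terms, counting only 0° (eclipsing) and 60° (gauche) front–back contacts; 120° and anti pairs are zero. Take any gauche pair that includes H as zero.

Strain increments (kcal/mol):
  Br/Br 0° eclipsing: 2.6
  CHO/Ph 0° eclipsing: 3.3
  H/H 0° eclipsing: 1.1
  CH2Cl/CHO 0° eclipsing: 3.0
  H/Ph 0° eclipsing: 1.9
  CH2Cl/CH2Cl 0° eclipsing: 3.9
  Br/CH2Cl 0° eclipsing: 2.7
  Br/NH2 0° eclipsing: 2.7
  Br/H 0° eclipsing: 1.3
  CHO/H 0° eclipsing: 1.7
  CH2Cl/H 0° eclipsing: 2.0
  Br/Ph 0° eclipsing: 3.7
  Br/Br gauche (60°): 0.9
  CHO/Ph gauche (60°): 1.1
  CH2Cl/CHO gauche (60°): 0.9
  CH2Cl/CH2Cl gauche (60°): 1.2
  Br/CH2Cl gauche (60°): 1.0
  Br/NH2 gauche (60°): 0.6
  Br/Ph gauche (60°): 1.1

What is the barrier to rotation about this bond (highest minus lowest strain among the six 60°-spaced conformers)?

5.4 kcal/mol

CH2Cl at 0° (eclipsed): CHO–CH2Cl eclipsed, Br–H eclipsed, H–Ph eclipsed; 3.0 + 1.3 + 1.9 = 6.2 kcal/mol.
CH2Cl at 60° (staggered): CHO–CH2Cl gauche, CHO–Ph gauche, Br–CH2Cl gauche; 0.9 + 1.1 + 1.0 = 3.0 kcal/mol.
CH2Cl at 120° (eclipsed): CHO–Ph eclipsed, Br–CH2Cl eclipsed, H–H eclipsed; 3.3 + 2.7 + 1.1 = 7.1 kcal/mol.
CH2Cl at 180° (staggered): CHO–Ph gauche, Br–CH2Cl gauche, Br–Ph gauche; 1.1 + 1.0 + 1.1 = 3.2 kcal/mol.
CH2Cl at 240° (eclipsed): CHO–H eclipsed, Br–Ph eclipsed, H–CH2Cl eclipsed; 1.7 + 3.7 + 2.0 = 7.4 kcal/mol.
CH2Cl at 300° (staggered): CHO–CH2Cl gauche, Br–Ph gauche; 0.9 + 1.1 = 2.0 kcal/mol.
Max at 240° (7.4 kcal/mol), min at 300° (2.0 kcal/mol); barrier = 5.4 kcal/mol.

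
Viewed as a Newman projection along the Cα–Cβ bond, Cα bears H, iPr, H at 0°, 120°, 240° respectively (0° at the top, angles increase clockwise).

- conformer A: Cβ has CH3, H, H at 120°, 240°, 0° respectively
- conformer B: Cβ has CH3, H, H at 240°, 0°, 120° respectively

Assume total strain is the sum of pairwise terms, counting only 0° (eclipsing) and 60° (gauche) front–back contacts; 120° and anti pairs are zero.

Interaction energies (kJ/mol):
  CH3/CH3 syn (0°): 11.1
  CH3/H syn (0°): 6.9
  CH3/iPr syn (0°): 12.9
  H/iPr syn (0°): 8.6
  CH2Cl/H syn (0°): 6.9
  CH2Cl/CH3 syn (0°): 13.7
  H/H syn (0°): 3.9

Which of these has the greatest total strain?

A

A (eclipsed): H–H eclipsed, iPr–CH3 eclipsed, H–H eclipsed; 3.9 + 12.9 + 3.9 = 20.7 kJ/mol.
B (eclipsed): H–H eclipsed, iPr–H eclipsed, H–CH3 eclipsed; 3.9 + 8.6 + 6.9 = 19.4 kJ/mol.
A has the highest total (20.7 kJ/mol).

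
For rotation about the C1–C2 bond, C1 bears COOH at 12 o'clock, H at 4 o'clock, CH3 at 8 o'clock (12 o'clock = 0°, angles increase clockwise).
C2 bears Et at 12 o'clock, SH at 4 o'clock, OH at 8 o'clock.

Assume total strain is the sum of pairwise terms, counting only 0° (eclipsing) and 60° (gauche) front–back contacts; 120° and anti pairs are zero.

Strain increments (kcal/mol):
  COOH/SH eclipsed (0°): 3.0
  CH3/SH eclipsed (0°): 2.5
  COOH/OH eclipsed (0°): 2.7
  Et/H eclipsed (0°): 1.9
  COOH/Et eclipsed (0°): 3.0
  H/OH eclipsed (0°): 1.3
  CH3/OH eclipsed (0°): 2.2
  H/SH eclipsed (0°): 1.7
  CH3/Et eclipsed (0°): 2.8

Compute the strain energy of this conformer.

6.9 kcal/mol

This conformer is eclipsed. COOH at 0° is eclipsed with Et at 0° (3.0); H at 120° is eclipsed with SH at 120° (1.7); CH3 at 240° is eclipsed with OH at 240° (2.2). Total 6.9 kcal/mol.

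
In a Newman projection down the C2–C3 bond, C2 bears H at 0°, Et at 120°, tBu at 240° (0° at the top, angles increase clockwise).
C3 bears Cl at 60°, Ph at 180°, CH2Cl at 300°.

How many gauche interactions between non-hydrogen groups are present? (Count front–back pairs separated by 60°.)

Non-H gauche pairs: Et(120°)/Cl(60°); Et(120°)/Ph(180°); tBu(240°)/Ph(180°); tBu(240°)/CH2Cl(300°) — 4 interactions.

4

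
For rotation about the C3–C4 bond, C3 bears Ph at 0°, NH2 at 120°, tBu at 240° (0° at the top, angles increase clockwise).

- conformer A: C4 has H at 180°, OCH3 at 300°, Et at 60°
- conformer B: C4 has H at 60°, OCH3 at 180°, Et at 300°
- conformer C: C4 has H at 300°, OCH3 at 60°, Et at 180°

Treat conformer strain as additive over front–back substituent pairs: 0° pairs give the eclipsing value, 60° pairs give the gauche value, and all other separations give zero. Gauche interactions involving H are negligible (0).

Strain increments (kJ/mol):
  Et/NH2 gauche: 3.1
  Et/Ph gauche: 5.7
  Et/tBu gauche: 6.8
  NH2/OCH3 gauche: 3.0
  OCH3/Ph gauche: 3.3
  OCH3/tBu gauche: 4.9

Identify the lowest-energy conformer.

A (staggered): Ph–OCH3 gauche, Ph–Et gauche, NH2–Et gauche, tBu–OCH3 gauche; 3.3 + 5.7 + 3.1 + 4.9 = 17.0 kJ/mol.
B (staggered): Ph–Et gauche, NH2–OCH3 gauche, tBu–OCH3 gauche, tBu–Et gauche; 5.7 + 3.0 + 4.9 + 6.8 = 20.4 kJ/mol.
C (staggered): Ph–OCH3 gauche, NH2–OCH3 gauche, NH2–Et gauche, tBu–Et gauche; 3.3 + 3.0 + 3.1 + 6.8 = 16.2 kJ/mol.
C has the lowest total (16.2 kJ/mol).

C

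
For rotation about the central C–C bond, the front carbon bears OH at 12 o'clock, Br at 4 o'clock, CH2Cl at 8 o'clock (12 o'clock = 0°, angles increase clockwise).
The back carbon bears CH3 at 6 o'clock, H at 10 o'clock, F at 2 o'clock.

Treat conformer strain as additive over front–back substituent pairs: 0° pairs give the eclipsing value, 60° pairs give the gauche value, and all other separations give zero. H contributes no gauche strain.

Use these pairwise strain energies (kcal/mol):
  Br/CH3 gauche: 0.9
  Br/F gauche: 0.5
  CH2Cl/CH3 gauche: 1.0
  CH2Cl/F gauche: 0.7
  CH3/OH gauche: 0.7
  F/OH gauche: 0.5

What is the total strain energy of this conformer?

2.9 kcal/mol

This conformer (staggered): OH–F gauche, Br–CH3 gauche, Br–F gauche, CH2Cl–CH3 gauche; 0.5 + 0.9 + 0.5 + 1.0 = 2.9 kcal/mol.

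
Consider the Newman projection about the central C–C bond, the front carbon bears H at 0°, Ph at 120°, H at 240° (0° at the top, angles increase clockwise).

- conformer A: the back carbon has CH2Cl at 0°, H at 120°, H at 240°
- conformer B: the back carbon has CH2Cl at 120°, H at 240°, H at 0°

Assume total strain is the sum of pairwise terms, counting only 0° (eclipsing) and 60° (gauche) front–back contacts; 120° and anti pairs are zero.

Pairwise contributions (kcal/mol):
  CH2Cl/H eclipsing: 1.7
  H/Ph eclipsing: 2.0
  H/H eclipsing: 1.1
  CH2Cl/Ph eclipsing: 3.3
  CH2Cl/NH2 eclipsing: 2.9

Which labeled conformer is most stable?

A

A (eclipsed): H–CH2Cl eclipsed, Ph–H eclipsed, H–H eclipsed; 1.7 + 2.0 + 1.1 = 4.8 kcal/mol.
B (eclipsed): H–H eclipsed, Ph–CH2Cl eclipsed, H–H eclipsed; 1.1 + 3.3 + 1.1 = 5.5 kcal/mol.
A has the lowest total (4.8 kcal/mol).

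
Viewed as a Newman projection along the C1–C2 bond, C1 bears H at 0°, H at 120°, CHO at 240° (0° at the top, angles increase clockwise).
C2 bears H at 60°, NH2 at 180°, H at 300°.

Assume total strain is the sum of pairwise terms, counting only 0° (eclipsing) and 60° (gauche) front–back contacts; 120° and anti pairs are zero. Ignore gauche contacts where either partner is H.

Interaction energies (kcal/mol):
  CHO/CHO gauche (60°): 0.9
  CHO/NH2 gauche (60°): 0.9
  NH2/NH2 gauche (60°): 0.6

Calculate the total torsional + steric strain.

This conformer is staggered. CHO at 240° is gauche with NH2 at 180° (0.9). Total 0.9 kcal/mol.

0.9 kcal/mol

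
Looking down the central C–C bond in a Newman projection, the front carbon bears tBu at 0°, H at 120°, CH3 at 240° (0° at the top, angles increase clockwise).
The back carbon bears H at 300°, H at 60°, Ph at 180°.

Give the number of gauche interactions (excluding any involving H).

Non-H gauche pairs: CH3(240°)/Ph(180°) — 1 interaction.

1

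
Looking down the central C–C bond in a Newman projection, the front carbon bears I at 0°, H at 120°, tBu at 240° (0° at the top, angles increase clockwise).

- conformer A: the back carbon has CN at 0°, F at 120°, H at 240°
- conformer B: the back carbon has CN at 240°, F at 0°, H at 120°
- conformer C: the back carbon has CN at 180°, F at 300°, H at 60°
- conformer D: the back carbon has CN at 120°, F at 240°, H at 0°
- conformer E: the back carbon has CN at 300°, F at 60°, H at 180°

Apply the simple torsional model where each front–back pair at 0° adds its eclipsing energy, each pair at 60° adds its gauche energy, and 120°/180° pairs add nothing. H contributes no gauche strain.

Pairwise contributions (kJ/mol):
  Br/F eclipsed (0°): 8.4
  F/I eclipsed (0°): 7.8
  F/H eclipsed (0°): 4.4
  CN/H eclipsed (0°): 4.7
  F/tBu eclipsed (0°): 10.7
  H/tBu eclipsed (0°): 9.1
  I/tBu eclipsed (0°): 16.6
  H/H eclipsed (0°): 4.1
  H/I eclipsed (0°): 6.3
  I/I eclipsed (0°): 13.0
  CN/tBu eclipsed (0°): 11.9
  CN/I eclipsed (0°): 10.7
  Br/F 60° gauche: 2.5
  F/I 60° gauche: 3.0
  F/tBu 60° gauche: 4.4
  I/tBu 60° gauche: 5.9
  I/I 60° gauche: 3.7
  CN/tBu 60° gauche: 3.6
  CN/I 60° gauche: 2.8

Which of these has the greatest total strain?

A

A (eclipsed): I(0°)/CN(0°) eclipsed 10.7; H(120°)/F(120°) eclipsed 4.4; tBu(240°)/H(240°) eclipsed 9.1 → 24.2 kJ/mol.
B (eclipsed): I(0°)/F(0°) eclipsed 7.8; H(120°)/H(120°) eclipsed 4.1; tBu(240°)/CN(240°) eclipsed 11.9 → 23.8 kJ/mol.
C (staggered): I(0°)/F(300°) gauche 3.0; tBu(240°)/CN(180°) gauche 3.6; tBu(240°)/F(300°) gauche 4.4 → 11.0 kJ/mol.
D (eclipsed): I(0°)/H(0°) eclipsed 6.3; H(120°)/CN(120°) eclipsed 4.7; tBu(240°)/F(240°) eclipsed 10.7 → 21.7 kJ/mol.
E (staggered): I(0°)/CN(300°) gauche 2.8; I(0°)/F(60°) gauche 3.0; tBu(240°)/CN(300°) gauche 3.6 → 9.4 kJ/mol.
A has the highest total (24.2 kJ/mol).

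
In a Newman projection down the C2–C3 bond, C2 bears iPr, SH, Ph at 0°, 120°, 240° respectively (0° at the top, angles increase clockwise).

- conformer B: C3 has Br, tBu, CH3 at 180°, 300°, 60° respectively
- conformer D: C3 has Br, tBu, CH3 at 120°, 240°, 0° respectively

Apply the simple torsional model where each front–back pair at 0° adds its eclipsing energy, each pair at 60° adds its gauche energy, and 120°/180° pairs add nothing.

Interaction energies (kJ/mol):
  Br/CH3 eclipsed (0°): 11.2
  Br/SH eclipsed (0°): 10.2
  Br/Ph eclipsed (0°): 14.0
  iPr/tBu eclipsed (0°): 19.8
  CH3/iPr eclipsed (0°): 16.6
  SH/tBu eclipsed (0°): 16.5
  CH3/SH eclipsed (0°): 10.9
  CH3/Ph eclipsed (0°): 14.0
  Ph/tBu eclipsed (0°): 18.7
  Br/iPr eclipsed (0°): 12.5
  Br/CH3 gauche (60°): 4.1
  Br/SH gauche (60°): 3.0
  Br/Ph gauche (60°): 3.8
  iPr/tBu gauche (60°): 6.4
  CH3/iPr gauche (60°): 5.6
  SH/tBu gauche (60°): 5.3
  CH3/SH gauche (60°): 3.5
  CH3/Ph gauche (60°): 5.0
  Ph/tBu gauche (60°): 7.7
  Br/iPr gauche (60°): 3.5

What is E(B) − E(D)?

-15.5 kJ/mol

B (staggered): iPr(0°)/tBu(300°) gauche 6.4; iPr(0°)/CH3(60°) gauche 5.6; SH(120°)/Br(180°) gauche 3.0; SH(120°)/CH3(60°) gauche 3.5; Ph(240°)/Br(180°) gauche 3.8; Ph(240°)/tBu(300°) gauche 7.7 → 30.0 kJ/mol.
D (eclipsed): iPr(0°)/CH3(0°) eclipsed 16.6; SH(120°)/Br(120°) eclipsed 10.2; Ph(240°)/tBu(240°) eclipsed 18.7 → 45.5 kJ/mol.
E(B) − E(D) = 30.0 − 45.5 = -15.5 kJ/mol.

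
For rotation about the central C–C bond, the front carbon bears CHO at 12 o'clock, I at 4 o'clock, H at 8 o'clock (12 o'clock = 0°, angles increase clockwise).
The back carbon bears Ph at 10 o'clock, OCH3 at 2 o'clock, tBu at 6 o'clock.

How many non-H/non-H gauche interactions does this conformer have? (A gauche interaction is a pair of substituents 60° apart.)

Non-H gauche pairs: CHO(0°)/Ph(300°); CHO(0°)/OCH3(60°); I(120°)/OCH3(60°); I(120°)/tBu(180°) — 4 interactions.

4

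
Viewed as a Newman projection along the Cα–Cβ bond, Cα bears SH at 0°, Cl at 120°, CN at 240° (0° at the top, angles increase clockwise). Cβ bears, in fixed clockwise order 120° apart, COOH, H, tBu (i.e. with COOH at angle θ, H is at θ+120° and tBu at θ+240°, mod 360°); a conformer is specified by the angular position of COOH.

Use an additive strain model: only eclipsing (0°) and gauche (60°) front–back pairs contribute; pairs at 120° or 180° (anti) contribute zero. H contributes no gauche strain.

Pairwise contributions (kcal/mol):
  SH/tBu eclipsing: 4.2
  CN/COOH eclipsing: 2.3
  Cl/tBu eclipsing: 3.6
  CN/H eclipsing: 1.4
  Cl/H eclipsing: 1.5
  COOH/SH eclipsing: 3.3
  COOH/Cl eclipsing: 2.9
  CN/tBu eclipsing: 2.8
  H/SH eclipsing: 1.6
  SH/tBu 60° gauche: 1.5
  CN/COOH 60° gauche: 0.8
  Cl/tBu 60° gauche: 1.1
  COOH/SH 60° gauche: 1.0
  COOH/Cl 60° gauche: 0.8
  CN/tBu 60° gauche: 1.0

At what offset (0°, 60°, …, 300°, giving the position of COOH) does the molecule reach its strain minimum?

300°

COOH at 0° (eclipsed): SH–COOH eclipsed, Cl–H eclipsed, CN–tBu eclipsed; 3.3 + 1.5 + 2.8 = 7.6 kcal/mol.
COOH at 60° (staggered): SH–COOH gauche, SH–tBu gauche, Cl–COOH gauche, CN–tBu gauche; 1.0 + 1.5 + 0.8 + 1.0 = 4.3 kcal/mol.
COOH at 120° (eclipsed): SH–tBu eclipsed, Cl–COOH eclipsed, CN–H eclipsed; 4.2 + 2.9 + 1.4 = 8.5 kcal/mol.
COOH at 180° (staggered): SH–tBu gauche, Cl–COOH gauche, Cl–tBu gauche, CN–COOH gauche; 1.5 + 0.8 + 1.1 + 0.8 = 4.2 kcal/mol.
COOH at 240° (eclipsed): SH–H eclipsed, Cl–tBu eclipsed, CN–COOH eclipsed; 1.6 + 3.6 + 2.3 = 7.5 kcal/mol.
COOH at 300° (staggered): SH–COOH gauche, Cl–tBu gauche, CN–COOH gauche, CN–tBu gauche; 1.0 + 1.1 + 0.8 + 1.0 = 3.9 kcal/mol.
The minimum (3.9 kcal/mol) occurs with COOH at 300°.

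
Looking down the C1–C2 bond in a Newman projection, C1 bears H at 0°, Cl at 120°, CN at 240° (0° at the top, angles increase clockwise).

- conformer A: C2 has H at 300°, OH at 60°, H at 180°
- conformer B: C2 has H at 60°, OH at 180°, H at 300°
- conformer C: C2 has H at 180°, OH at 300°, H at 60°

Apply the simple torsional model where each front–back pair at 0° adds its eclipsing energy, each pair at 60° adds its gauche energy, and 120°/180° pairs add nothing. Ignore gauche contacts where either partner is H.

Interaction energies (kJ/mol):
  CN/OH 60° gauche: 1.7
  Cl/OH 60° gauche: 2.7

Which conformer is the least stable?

B

A is staggered. Cl at 120° is gauche with OH at 60° (2.7). Total 2.7 kJ/mol.
B is staggered. Cl at 120° is gauche with OH at 180° (2.7); CN at 240° is gauche with OH at 180° (1.7). Total 4.4 kJ/mol.
C is staggered. CN at 240° is gauche with OH at 300° (1.7). Total 1.7 kJ/mol.
B has the highest total (4.4 kJ/mol).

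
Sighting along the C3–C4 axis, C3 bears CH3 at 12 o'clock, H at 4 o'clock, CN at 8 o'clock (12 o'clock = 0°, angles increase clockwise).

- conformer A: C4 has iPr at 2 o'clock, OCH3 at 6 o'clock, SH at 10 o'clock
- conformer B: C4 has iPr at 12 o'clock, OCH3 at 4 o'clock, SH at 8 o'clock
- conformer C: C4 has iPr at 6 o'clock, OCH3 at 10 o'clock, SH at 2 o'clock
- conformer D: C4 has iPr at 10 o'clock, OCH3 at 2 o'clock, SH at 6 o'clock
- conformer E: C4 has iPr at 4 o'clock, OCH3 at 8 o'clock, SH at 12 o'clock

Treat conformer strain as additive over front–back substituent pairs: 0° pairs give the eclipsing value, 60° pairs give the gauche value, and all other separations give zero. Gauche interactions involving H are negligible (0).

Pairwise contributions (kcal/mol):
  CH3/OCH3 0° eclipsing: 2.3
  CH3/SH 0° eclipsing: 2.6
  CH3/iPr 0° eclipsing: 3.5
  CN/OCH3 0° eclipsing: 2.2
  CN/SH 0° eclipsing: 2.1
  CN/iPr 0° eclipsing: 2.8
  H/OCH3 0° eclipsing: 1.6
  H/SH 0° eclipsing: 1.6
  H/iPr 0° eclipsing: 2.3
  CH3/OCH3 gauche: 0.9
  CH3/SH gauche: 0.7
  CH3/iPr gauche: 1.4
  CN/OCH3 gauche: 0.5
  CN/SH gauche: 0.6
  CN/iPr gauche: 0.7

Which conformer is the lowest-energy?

A (staggered): CH3–iPr gauche, CH3–SH gauche, CN–OCH3 gauche, CN–SH gauche; 1.4 + 0.7 + 0.5 + 0.6 = 3.2 kcal/mol.
B (eclipsed): CH3–iPr eclipsed, H–OCH3 eclipsed, CN–SH eclipsed; 3.5 + 1.6 + 2.1 = 7.2 kcal/mol.
C (staggered): CH3–OCH3 gauche, CH3–SH gauche, CN–iPr gauche, CN–OCH3 gauche; 0.9 + 0.7 + 0.7 + 0.5 = 2.8 kcal/mol.
D (staggered): CH3–iPr gauche, CH3–OCH3 gauche, CN–iPr gauche, CN–SH gauche; 1.4 + 0.9 + 0.7 + 0.6 = 3.6 kcal/mol.
E (eclipsed): CH3–SH eclipsed, H–iPr eclipsed, CN–OCH3 eclipsed; 2.6 + 2.3 + 2.2 = 7.1 kcal/mol.
C has the lowest total (2.8 kcal/mol).

C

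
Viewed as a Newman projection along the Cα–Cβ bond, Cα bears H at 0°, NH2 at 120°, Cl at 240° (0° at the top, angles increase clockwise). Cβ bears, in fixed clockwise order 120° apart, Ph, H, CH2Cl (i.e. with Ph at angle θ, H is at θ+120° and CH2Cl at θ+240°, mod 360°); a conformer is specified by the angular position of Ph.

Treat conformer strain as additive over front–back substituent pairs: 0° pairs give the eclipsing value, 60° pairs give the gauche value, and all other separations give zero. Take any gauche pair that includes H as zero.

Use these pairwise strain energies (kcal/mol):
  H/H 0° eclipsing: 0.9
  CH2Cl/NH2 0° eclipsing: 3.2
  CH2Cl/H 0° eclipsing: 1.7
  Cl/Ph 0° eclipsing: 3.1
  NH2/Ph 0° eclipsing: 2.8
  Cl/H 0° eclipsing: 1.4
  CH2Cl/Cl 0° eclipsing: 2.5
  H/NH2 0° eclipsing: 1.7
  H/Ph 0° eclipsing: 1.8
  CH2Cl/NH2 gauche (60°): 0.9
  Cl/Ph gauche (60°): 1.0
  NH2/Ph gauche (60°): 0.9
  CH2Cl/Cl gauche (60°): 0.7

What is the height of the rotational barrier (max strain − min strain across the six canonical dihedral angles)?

5.6 kcal/mol

Ph at 0° is eclipsed. H at 0° is eclipsed with Ph at 0° (1.8); NH2 at 120° is eclipsed with H at 120° (1.7); Cl at 240° is eclipsed with CH2Cl at 240° (2.5). Total 6.0 kcal/mol.
Ph at 60° is staggered. NH2 at 120° is gauche with Ph at 60° (0.9); Cl at 240° is gauche with CH2Cl at 300° (0.7). Total 1.6 kcal/mol.
Ph at 120° is eclipsed. H at 0° is eclipsed with CH2Cl at 0° (1.7); NH2 at 120° is eclipsed with Ph at 120° (2.8); Cl at 240° is eclipsed with H at 240° (1.4). Total 5.9 kcal/mol.
Ph at 180° is staggered. NH2 at 120° is gauche with Ph at 180° (0.9); NH2 at 120° is gauche with CH2Cl at 60° (0.9); Cl at 240° is gauche with Ph at 180° (1.0). Total 2.8 kcal/mol.
Ph at 240° is eclipsed. H at 0° is eclipsed with H at 0° (0.9); NH2 at 120° is eclipsed with CH2Cl at 120° (3.2); Cl at 240° is eclipsed with Ph at 240° (3.1). Total 7.2 kcal/mol.
Ph at 300° is staggered. NH2 at 120° is gauche with CH2Cl at 180° (0.9); Cl at 240° is gauche with Ph at 300° (1.0); Cl at 240° is gauche with CH2Cl at 180° (0.7). Total 2.6 kcal/mol.
Max at 240° (7.2 kcal/mol), min at 60° (1.6 kcal/mol); barrier = 5.6 kcal/mol.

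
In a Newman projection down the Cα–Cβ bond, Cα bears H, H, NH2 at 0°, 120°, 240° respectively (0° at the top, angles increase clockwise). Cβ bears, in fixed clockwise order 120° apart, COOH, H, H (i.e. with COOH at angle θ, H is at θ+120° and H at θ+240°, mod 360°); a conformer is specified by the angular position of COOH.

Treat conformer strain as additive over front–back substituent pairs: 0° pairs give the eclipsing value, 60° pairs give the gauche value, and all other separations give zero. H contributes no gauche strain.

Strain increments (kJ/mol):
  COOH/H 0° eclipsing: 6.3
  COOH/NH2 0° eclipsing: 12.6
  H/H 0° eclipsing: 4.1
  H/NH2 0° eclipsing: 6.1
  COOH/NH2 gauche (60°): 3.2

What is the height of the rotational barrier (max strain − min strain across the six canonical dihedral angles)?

COOH at 0° (eclipsed): H(0°)/COOH(0°) eclipsed 6.3; H(120°)/H(120°) eclipsed 4.1; NH2(240°)/H(240°) eclipsed 6.1 → 16.5 kJ/mol.
COOH at 60° (staggered): no non-H gauche contacts → 0.0 kJ/mol.
COOH at 120° (eclipsed): H(0°)/H(0°) eclipsed 4.1; H(120°)/COOH(120°) eclipsed 6.3; NH2(240°)/H(240°) eclipsed 6.1 → 16.5 kJ/mol.
COOH at 180° (staggered): NH2(240°)/COOH(180°) gauche 3.2 → 3.2 kJ/mol.
COOH at 240° (eclipsed): H(0°)/H(0°) eclipsed 4.1; H(120°)/H(120°) eclipsed 4.1; NH2(240°)/COOH(240°) eclipsed 12.6 → 20.8 kJ/mol.
COOH at 300° (staggered): NH2(240°)/COOH(300°) gauche 3.2 → 3.2 kJ/mol.
Max at 240° (20.8 kJ/mol), min at 60° (0.0 kJ/mol); barrier = 20.8 kJ/mol.

20.8 kJ/mol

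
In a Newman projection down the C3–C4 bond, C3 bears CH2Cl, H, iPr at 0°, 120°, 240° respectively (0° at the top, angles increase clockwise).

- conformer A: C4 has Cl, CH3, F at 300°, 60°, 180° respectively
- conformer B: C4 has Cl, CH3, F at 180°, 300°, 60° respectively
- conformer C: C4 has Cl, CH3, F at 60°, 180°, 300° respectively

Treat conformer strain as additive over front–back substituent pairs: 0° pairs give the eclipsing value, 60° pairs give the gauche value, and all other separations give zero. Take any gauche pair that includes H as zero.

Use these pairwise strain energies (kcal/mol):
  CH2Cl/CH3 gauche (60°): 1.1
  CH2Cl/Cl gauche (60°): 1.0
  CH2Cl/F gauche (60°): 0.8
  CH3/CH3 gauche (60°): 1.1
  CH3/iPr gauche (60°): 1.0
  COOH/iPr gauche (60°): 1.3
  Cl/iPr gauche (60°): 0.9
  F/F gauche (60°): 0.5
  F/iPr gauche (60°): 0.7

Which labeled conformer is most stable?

C

A (staggered): CH2Cl–Cl gauche, CH2Cl–CH3 gauche, iPr–Cl gauche, iPr–F gauche; 1.0 + 1.1 + 0.9 + 0.7 = 3.7 kcal/mol.
B (staggered): CH2Cl–CH3 gauche, CH2Cl–F gauche, iPr–Cl gauche, iPr–CH3 gauche; 1.1 + 0.8 + 0.9 + 1.0 = 3.8 kcal/mol.
C (staggered): CH2Cl–Cl gauche, CH2Cl–F gauche, iPr–CH3 gauche, iPr–F gauche; 1.0 + 0.8 + 1.0 + 0.7 = 3.5 kcal/mol.
C has the lowest total (3.5 kcal/mol).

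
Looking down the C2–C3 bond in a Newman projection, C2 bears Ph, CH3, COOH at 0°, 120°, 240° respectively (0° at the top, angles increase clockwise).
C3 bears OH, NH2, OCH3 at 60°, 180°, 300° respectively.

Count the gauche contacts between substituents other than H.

Non-H gauche pairs: Ph(0°)/OH(60°); Ph(0°)/OCH3(300°); CH3(120°)/OH(60°); CH3(120°)/NH2(180°); COOH(240°)/NH2(180°); COOH(240°)/OCH3(300°) — 6 interactions.

6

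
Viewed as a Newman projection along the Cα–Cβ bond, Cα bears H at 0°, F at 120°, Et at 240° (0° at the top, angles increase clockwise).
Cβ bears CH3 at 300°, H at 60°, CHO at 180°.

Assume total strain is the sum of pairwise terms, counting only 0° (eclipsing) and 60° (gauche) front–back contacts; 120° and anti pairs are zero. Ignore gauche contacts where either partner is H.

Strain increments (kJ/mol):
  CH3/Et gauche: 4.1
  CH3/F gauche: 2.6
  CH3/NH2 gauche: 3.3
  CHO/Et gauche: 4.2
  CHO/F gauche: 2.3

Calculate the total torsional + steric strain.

This conformer (staggered): F–CHO gauche, Et–CH3 gauche, Et–CHO gauche; 2.3 + 4.1 + 4.2 = 10.6 kJ/mol.

10.6 kJ/mol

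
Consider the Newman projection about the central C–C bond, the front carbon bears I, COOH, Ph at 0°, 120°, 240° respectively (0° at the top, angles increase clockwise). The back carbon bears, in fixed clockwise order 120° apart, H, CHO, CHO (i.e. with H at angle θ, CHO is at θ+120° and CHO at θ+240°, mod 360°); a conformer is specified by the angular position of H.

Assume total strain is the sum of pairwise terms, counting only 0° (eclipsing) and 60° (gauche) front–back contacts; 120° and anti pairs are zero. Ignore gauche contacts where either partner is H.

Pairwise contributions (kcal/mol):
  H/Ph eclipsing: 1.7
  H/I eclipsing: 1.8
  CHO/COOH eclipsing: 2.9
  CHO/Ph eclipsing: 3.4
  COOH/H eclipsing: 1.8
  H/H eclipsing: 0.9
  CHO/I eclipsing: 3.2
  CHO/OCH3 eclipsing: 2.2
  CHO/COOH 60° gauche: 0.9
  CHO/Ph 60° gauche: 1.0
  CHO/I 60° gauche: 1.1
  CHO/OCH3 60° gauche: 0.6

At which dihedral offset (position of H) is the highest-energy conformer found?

120°

H at 0° (eclipsed): I(0°)/H(0°) eclipsed 1.8; COOH(120°)/CHO(120°) eclipsed 2.9; Ph(240°)/CHO(240°) eclipsed 3.4 → 8.1 kcal/mol.
H at 60° (staggered): I(0°)/CHO(300°) gauche 1.1; COOH(120°)/CHO(180°) gauche 0.9; Ph(240°)/CHO(180°) gauche 1.0; Ph(240°)/CHO(300°) gauche 1.0 → 4.0 kcal/mol.
H at 120° (eclipsed): I(0°)/CHO(0°) eclipsed 3.2; COOH(120°)/H(120°) eclipsed 1.8; Ph(240°)/CHO(240°) eclipsed 3.4 → 8.4 kcal/mol.
H at 180° (staggered): I(0°)/CHO(300°) gauche 1.1; I(0°)/CHO(60°) gauche 1.1; COOH(120°)/CHO(60°) gauche 0.9; Ph(240°)/CHO(300°) gauche 1.0 → 4.1 kcal/mol.
H at 240° (eclipsed): I(0°)/CHO(0°) eclipsed 3.2; COOH(120°)/CHO(120°) eclipsed 2.9; Ph(240°)/H(240°) eclipsed 1.7 → 7.8 kcal/mol.
H at 300° (staggered): I(0°)/CHO(60°) gauche 1.1; COOH(120°)/CHO(60°) gauche 0.9; COOH(120°)/CHO(180°) gauche 0.9; Ph(240°)/CHO(180°) gauche 1.0 → 3.9 kcal/mol.
The maximum (8.4 kcal/mol) occurs with H at 120°.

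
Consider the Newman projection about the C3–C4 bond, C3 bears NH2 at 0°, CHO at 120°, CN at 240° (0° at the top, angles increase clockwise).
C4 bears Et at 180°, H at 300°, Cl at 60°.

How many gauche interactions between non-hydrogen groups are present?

Non-H gauche pairs: NH2(0°)/Cl(60°); CHO(120°)/Et(180°); CHO(120°)/Cl(60°); CN(240°)/Et(180°) — 4 interactions.

4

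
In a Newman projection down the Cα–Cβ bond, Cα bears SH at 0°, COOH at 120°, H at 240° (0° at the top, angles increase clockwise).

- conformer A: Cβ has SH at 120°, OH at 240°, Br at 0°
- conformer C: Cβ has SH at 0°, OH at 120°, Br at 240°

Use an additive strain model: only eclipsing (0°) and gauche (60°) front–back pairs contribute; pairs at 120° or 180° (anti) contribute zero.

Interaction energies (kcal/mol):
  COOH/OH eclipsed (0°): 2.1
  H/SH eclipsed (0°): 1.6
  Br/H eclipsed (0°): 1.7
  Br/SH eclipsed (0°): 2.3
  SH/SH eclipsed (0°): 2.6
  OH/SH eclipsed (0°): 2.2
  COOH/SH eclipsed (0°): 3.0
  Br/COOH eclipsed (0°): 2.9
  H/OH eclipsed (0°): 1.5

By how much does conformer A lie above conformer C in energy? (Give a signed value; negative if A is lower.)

A (eclipsed): SH–Br eclipsed, COOH–SH eclipsed, H–OH eclipsed; 2.3 + 3.0 + 1.5 = 6.8 kcal/mol.
C (eclipsed): SH–SH eclipsed, COOH–OH eclipsed, H–Br eclipsed; 2.6 + 2.1 + 1.7 = 6.4 kcal/mol.
E(A) − E(C) = 6.8 − 6.4 = +0.4 kcal/mol.

+0.4 kcal/mol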